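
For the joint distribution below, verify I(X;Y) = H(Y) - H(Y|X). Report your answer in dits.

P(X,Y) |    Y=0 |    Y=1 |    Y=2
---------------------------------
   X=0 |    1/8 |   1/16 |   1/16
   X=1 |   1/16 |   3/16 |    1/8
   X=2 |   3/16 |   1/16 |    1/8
I(X;Y) = 0.0331 dits

Mutual information has multiple equivalent forms:
- I(X;Y) = H(X) - H(X|Y)
- I(X;Y) = H(Y) - H(Y|X)
- I(X;Y) = H(X) + H(Y) - H(X,Y)

Computing all quantities:
H(X) = 0.4700, H(Y) = 0.4755, H(X,Y) = 0.9123
H(X|Y) = 0.4369, H(Y|X) = 0.4423

Verification:
H(X) - H(X|Y) = 0.4700 - 0.4369 = 0.0331
H(Y) - H(Y|X) = 0.4755 - 0.4423 = 0.0331
H(X) + H(Y) - H(X,Y) = 0.4700 + 0.4755 - 0.9123 = 0.0331

All forms give I(X;Y) = 0.0331 dits. ✓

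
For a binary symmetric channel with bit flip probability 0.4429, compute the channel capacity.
0.0094 bits

For a binary symmetric channel (BSC) with error probability p:
Capacity C = 1 - H(p) bits per symbol

where H(p) = -p log₂(p) - (1-p) log₂(1-p) is the binary entropy function.

H(0.4429) = 0.9906 bits
C = 1 - 0.9906 = 0.0094 bits per symbol

This means we can reliably transmit up to 0.0094 bits of information per channel use.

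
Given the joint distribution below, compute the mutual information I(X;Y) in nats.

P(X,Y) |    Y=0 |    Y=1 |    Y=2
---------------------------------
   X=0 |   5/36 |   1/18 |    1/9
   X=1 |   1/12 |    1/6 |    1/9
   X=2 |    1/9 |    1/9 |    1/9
0.0338 nats

Mutual information: I(X;Y) = H(X) + H(Y) - H(X,Y)

Marginals:
P(X) = (11/36, 13/36, 1/3), H(X) = 1.0963 nats
P(Y) = (1/3, 1/3, 1/3), H(Y) = 1.0986 nats

Joint entropy: H(X,Y) = 2.1611 nats

I(X;Y) = 1.0963 + 1.0986 - 2.1611 = 0.0338 nats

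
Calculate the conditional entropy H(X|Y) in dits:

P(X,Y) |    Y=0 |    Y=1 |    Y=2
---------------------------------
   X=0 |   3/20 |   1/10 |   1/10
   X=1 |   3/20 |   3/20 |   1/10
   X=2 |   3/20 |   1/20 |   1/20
0.4610 dits

Using the chain rule: H(X|Y) = H(X,Y) - H(Y)

First, compute H(X,Y) = 0.9244 dits

Marginal P(Y) = (9/20, 3/10, 1/4)
H(Y) = 0.4634 dits

H(X|Y) = H(X,Y) - H(Y) = 0.9244 - 0.4634 = 0.4610 dits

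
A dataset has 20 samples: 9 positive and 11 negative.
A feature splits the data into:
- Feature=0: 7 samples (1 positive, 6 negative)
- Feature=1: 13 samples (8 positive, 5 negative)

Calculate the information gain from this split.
0.1609 bits

Information Gain = H(Y) - H(Y|Feature)

Before split:
P(positive) = 9/20 = 0.4500
H(Y) = 0.9928 bits

After split:
Feature=0: H = 0.5917 bits (weight = 7/20)
Feature=1: H = 0.9612 bits (weight = 13/20)
H(Y|Feature) = (7/20)×0.5917 + (13/20)×0.9612 = 0.8319 bits

Information Gain = 0.9928 - 0.8319 = 0.1609 bits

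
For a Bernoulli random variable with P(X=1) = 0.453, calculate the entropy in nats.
0.6887 nats

The binary entropy function is:
H(p) = -p log(p) - (1-p) log(1-p)

H(0.453) = -0.453 × log_e(0.453) - 0.547 × log_e(0.547)
H(0.453) = 0.6887 nats

Note: Binary entropy is maximized at p=0.5 (H=1 bit) and minimized at p=0 or p=1 (H=0).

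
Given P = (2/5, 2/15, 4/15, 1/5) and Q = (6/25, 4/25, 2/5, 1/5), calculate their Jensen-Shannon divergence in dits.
0.0076 dits

Jensen-Shannon divergence is:
JSD(P||Q) = 0.5 × D_KL(P||M) + 0.5 × D_KL(Q||M)
where M = 0.5 × (P + Q) is the mixture distribution.

M = 0.5 × (2/5, 2/15, 4/15, 1/5) + 0.5 × (6/25, 4/25, 2/5, 1/5) = (8/25, 0.146667, 1/3, 1/5)

D_KL(P||M) = 0.0074 dits
D_KL(Q||M) = 0.0077 dits

JSD(P||Q) = 0.5 × 0.0074 + 0.5 × 0.0077 = 0.0076 dits

Unlike KL divergence, JSD is symmetric and bounded: 0 ≤ JSD ≤ log(2).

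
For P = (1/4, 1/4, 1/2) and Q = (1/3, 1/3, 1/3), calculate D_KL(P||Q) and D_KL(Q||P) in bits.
D_KL(P||Q) = 0.0850, D_KL(Q||P) = 0.0817

KL divergence is not symmetric: D_KL(P||Q) ≠ D_KL(Q||P) in general.

D_KL(P||Q) = 0.0850 bits
D_KL(Q||P) = 0.0817 bits

No, they are not equal!

This asymmetry is why KL divergence is not a true distance metric.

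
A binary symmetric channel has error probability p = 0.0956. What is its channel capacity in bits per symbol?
0.5451 bits

For a binary symmetric channel (BSC) with error probability p:
Capacity C = 1 - H(p) bits per symbol

where H(p) = -p log₂(p) - (1-p) log₂(1-p) is the binary entropy function.

H(0.0956) = 0.4549 bits
C = 1 - 0.4549 = 0.5451 bits per symbol

This means we can reliably transmit up to 0.5451 bits of information per channel use.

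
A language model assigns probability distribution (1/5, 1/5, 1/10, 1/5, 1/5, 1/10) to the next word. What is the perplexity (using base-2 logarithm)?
5.7435

Perplexity is 2^H (or exp(H) for natural log).

First, H = -Σ p log p = 2.5219 bits
Perplexity = 2^2.5219 = 5.7435

Interpretation: The model's uncertainty is equivalent to choosing uniformly among 5.7 options.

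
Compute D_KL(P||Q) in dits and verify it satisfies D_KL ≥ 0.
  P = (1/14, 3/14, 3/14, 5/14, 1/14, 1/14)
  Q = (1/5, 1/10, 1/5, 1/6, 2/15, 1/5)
0.1123 dits

KL divergence satisfies the Gibbs inequality: D_KL(P||Q) ≥ 0 for all distributions P, Q.

D_KL(P||Q) = Σ p(x) log(p(x)/q(x))
Term by term:
  x=0: 1/14 × log_10[(1/14)/(1/5)] = -0.0319
  x=1: 3/14 × log_10[(3/14)/(1/10)] = 0.0709
  x=2: 3/14 × log_10[(3/14)/(1/5)] = 0.0064
  x=3: 5/14 × log_10[(5/14)/(1/6)] = 0.1182
  x=4: 1/14 × log_10[(1/14)/(2/15)] = -0.0194
  x=5: 1/14 × log_10[(1/14)/(1/5)] = -0.0319
D_KL(P||Q) = 0.1123 dits

D_KL(P||Q) = 0.1123 ≥ 0 ✓

This non-negativity is a fundamental property: relative entropy cannot be negative because it measures how different Q is from P.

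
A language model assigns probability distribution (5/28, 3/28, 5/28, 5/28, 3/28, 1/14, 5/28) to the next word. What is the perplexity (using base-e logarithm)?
6.6704

Perplexity is e^H (or exp(H) for natural log).

First, H = -Σ p log p = 1.8977 nats
Perplexity = e^1.8977 = 6.6704

Interpretation: The model's uncertainty is equivalent to choosing uniformly among 6.7 options.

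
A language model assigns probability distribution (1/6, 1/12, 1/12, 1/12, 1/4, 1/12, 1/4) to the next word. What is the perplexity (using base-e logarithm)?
6.1723

Perplexity is e^H (or exp(H) for natural log).

First, H = -Σ p log p = 1.8201 nats
Perplexity = e^1.8201 = 6.1723

Interpretation: The model's uncertainty is equivalent to choosing uniformly among 6.2 options.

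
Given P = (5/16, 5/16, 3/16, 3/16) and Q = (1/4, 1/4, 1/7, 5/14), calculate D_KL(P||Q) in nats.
0.0696 nats

KL divergence: D_KL(P||Q) = Σ p(x) log(p(x)/q(x))

Computing term by term:
  x=0: 5/16 × log_e[(5/16)/(1/4)] = 5/16 × 0.2231 = 0.0697
  x=1: 5/16 × log_e[(5/16)/(1/4)] = 5/16 × 0.2231 = 0.0697
  x=2: 3/16 × log_e[(3/16)/(1/7)] = 3/16 × 0.2719 = 0.0510
  x=3: 3/16 × log_e[(3/16)/(5/14)] = 3/16 × -0.6444 = -0.1208

D_KL(P||Q) = 0.0696 nats

Note: KL divergence is always non-negative and equals 0 iff P = Q.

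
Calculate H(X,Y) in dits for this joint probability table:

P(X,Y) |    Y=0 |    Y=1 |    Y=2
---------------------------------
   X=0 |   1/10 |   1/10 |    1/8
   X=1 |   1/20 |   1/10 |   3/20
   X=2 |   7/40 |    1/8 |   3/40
0.9312 dits

Joint entropy is H(X,Y) = -Σ_{x,y} p(x,y) log p(x,y).

Summing over all non-zero entries:
H(X,Y) = -[1/10·log_10(1/10) + 1/10·log_10(1/10) + 1/8·log_10(1/8) + 1/20·log_10(1/20) + 1/10·log_10(1/10) + 3/20·log_10(3/20) + 7/40·log_10(7/40) + 1/8·log_10(1/8) + 3/40·log_10(3/40)]
H(X,Y) = 0.9312 dits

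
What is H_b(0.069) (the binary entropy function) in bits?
0.3622 bits

The binary entropy function is:
H(p) = -p log(p) - (1-p) log(1-p)

H(0.069) = -0.069 × log_2(0.069) - 0.931 × log_2(0.931)
H(0.069) = 0.3622 bits

Note: Binary entropy is maximized at p=0.5 (H=1 bit) and minimized at p=0 or p=1 (H=0).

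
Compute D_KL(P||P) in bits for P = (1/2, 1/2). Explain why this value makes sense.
0.0000 bits

KL divergence satisfies the Gibbs inequality: D_KL(P||Q) ≥ 0 for all distributions P, Q.

D_KL(P||Q) = Σ p(x) log(p(x)/q(x))
Each term is p(x) × log_2(p(x)/p(x)) = p(x) × log_2(1) = 0, so the sum is 0.
D_KL(P||Q) = 0.0000 bits

When P = Q, the KL divergence is exactly 0, as there is no 'divergence' between identical distributions.

This non-negativity is a fundamental property: relative entropy cannot be negative because it measures how different Q is from P.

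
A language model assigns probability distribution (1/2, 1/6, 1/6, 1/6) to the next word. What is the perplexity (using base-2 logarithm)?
3.4641

Perplexity is 2^H (or exp(H) for natural log).

First, H = -Σ p log p = 1.7925 bits
Perplexity = 2^1.7925 = 3.4641

Interpretation: The model's uncertainty is equivalent to choosing uniformly among 3.5 options.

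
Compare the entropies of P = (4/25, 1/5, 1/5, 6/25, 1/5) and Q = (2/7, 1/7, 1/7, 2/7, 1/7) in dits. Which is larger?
P

Computing entropies in dits:
H(P) = 0.6955
H(Q) = 0.6731

Distribution P has higher entropy.

Intuition: The distribution closer to uniform (more spread out) has higher entropy.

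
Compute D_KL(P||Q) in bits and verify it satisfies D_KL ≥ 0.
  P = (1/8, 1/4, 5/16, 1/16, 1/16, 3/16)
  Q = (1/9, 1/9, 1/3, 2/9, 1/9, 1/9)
0.2599 bits

KL divergence satisfies the Gibbs inequality: D_KL(P||Q) ≥ 0 for all distributions P, Q.

D_KL(P||Q) = Σ p(x) log(p(x)/q(x))
Term by term:
  x=0: 1/8 × log_2[(1/8)/(1/9)] = 0.0212
  x=1: 1/4 × log_2[(1/4)/(1/9)] = 0.2925
  x=2: 5/16 × log_2[(5/16)/(1/3)] = -0.0291
  x=3: 1/16 × log_2[(1/16)/(2/9)] = -0.1144
  x=4: 1/16 × log_2[(1/16)/(1/9)] = -0.0519
  x=5: 3/16 × log_2[(3/16)/(1/9)] = 0.1415
D_KL(P||Q) = 0.2599 bits

D_KL(P||Q) = 0.2599 ≥ 0 ✓

This non-negativity is a fundamental property: relative entropy cannot be negative because it measures how different Q is from P.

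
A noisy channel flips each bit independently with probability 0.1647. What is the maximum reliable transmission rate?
0.3546 bits

For a binary symmetric channel (BSC) with error probability p:
Capacity C = 1 - H(p) bits per symbol

where H(p) = -p log₂(p) - (1-p) log₂(1-p) is the binary entropy function.

H(0.1647) = 0.6454 bits
C = 1 - 0.6454 = 0.3546 bits per symbol

This means we can reliably transmit up to 0.3546 bits of information per channel use.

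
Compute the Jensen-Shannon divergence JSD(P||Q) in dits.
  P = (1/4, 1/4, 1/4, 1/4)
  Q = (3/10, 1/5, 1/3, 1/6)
0.0042 dits

Jensen-Shannon divergence is:
JSD(P||Q) = 0.5 × D_KL(P||M) + 0.5 × D_KL(Q||M)
where M = 0.5 × (P + Q) is the mixture distribution.

M = 0.5 × (1/4, 1/4, 1/4, 1/4) + 0.5 × (3/10, 1/5, 1/3, 1/6) = (11/40, 9/40, 7/24, 5/24)

D_KL(P||M) = 0.0041 dits
D_KL(Q||M) = 0.0043 dits

JSD(P||Q) = 0.5 × 0.0041 + 0.5 × 0.0043 = 0.0042 dits

Unlike KL divergence, JSD is symmetric and bounded: 0 ≤ JSD ≤ log(2).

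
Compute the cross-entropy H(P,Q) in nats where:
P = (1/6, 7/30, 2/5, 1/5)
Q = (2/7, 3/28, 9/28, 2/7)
1.4345 nats

Cross-entropy: H(P,Q) = -Σ p(x) log q(x)

Alternatively: H(P,Q) = H(P) + D_KL(P||Q)
H(P) = 1.3266 nats
D_KL(P||Q) = 0.1079 nats

H(P,Q) = 1.3266 + 0.1079 = 1.4345 nats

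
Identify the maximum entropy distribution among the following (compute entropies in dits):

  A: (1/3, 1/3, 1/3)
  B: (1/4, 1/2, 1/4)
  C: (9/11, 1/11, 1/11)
A

For a discrete distribution over n outcomes, entropy is maximized by the uniform distribution.

Computing entropies:
H(A) = 0.4771 dits
H(B) = 0.4515 dits
H(C) = 0.2606 dits

The uniform distribution (where all probabilities equal 1/3) achieves the maximum entropy of log_10(3) = 0.4771 dits.

Distribution A has the highest entropy.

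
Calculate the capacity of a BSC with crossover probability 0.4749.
0.0018 bits

For a binary symmetric channel (BSC) with error probability p:
Capacity C = 1 - H(p) bits per symbol

where H(p) = -p log₂(p) - (1-p) log₂(1-p) is the binary entropy function.

H(0.4749) = 0.9982 bits
C = 1 - 0.9982 = 0.0018 bits per symbol

This means we can reliably transmit up to 0.0018 bits of information per channel use.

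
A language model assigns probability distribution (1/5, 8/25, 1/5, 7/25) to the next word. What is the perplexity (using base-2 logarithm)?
3.9150

Perplexity is 2^H (or exp(H) for natural log).

First, H = -Σ p log p = 1.9690 bits
Perplexity = 2^1.9690 = 3.9150

Interpretation: The model's uncertainty is equivalent to choosing uniformly among 3.9 options.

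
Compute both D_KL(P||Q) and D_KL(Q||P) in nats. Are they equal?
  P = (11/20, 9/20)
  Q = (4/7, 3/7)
D_KL(P||Q) = 0.0009, D_KL(Q||P) = 0.0009

KL divergence is not symmetric: D_KL(P||Q) ≠ D_KL(Q||P) in general.

D_KL(P||Q) = 0.0009 nats
D_KL(Q||P) = 0.0009 nats

In this case they happen to be equal (to 4 decimal places).

This asymmetry is why KL divergence is not a true distance metric.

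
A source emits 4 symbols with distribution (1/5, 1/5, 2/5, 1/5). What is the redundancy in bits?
0.0781 bits

Redundancy measures how far a source is from maximum entropy:
R = H_max - H(X)

Maximum entropy for 4 symbols: H_max = log_2(4) = 2.0000 bits
Actual entropy: H(X) = 1.9219 bits
Redundancy: R = 2.0000 - 1.9219 = 0.0781 bits

This redundancy represents potential for compression: the source could be compressed by 0.0781 bits per symbol.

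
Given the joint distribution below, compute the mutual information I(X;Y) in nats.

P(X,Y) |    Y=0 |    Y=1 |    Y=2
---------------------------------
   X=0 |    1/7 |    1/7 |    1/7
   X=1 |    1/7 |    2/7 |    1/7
0.0140 nats

Mutual information: I(X;Y) = H(X) + H(Y) - H(X,Y)

Marginals:
P(X) = (3/7, 4/7), H(X) = 0.6829 nats
P(Y) = (2/7, 3/7, 2/7), H(Y) = 1.0790 nats

Joint entropy: H(X,Y) = 1.7479 nats

I(X;Y) = 0.6829 + 1.0790 - 1.7479 = 0.0140 nats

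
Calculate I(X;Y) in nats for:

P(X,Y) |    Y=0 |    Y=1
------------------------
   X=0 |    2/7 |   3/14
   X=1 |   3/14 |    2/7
0.0102 nats

Mutual information: I(X;Y) = H(X) + H(Y) - H(X,Y)

Marginals:
P(X) = (1/2, 1/2), H(X) = 0.6931 nats
P(Y) = (1/2, 1/2), H(Y) = 0.6931 nats

Joint entropy: H(X,Y) = 1.3761 nats

I(X;Y) = 0.6931 + 0.6931 - 1.3761 = 0.0102 nats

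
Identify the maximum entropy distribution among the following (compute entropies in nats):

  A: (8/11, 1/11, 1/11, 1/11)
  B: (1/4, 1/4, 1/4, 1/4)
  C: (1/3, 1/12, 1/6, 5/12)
B

For a discrete distribution over n outcomes, entropy is maximized by the uniform distribution.

Computing entropies:
H(A) = 0.8856 nats
H(B) = 1.3863 nats
H(C) = 1.2367 nats

The uniform distribution (where all probabilities equal 1/4) achieves the maximum entropy of log_e(4) = 1.3863 nats.

Distribution B has the highest entropy.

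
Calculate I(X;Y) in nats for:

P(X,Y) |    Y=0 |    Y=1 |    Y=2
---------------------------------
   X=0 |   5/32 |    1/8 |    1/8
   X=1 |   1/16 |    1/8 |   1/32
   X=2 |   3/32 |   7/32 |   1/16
0.0382 nats

Mutual information: I(X;Y) = H(X) + H(Y) - H(X,Y)

Marginals:
P(X) = (13/32, 7/32, 3/8), H(X) = 1.0662 nats
P(Y) = (5/16, 15/32, 7/32), H(Y) = 1.0511 nats

Joint entropy: H(X,Y) = 2.0791 nats

I(X;Y) = 1.0662 + 1.0511 - 2.0791 = 0.0382 nats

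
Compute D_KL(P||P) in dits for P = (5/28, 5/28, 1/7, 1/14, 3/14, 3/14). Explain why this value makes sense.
0.0000 dits

KL divergence satisfies the Gibbs inequality: D_KL(P||Q) ≥ 0 for all distributions P, Q.

D_KL(P||Q) = Σ p(x) log(p(x)/q(x))
Each term is p(x) × log_10(p(x)/p(x)) = p(x) × log_10(1) = 0, so the sum is 0.
D_KL(P||Q) = 0.0000 dits

When P = Q, the KL divergence is exactly 0, as there is no 'divergence' between identical distributions.

This non-negativity is a fundamental property: relative entropy cannot be negative because it measures how different Q is from P.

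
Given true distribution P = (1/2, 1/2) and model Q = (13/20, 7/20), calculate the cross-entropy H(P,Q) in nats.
0.7403 nats

Cross-entropy: H(P,Q) = -Σ p(x) log q(x)

Alternatively: H(P,Q) = H(P) + D_KL(P||Q)
H(P) = 0.6931 nats
D_KL(P||Q) = 0.0472 nats

H(P,Q) = 0.6931 + 0.0472 = 0.7403 nats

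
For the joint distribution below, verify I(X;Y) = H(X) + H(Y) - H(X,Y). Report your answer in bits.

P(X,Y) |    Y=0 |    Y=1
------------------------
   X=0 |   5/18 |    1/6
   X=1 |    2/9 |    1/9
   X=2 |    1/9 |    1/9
I(X;Y) = 0.0116 bits

Mutual information has multiple equivalent forms:
- I(X;Y) = H(X) - H(X|Y)
- I(X;Y) = H(Y) - H(Y|X)
- I(X;Y) = H(X) + H(Y) - H(X,Y)

Computing all quantities:
H(X) = 1.5305, H(Y) = 0.9641, H(X,Y) = 2.4830
H(X|Y) = 1.5189, H(Y|X) = 0.9525

Verification:
H(X) - H(X|Y) = 1.5305 - 1.5189 = 0.0116
H(Y) - H(Y|X) = 0.9641 - 0.9525 = 0.0116
H(X) + H(Y) - H(X,Y) = 1.5305 + 0.9641 - 2.4830 = 0.0116

All forms give I(X;Y) = 0.0116 bits. ✓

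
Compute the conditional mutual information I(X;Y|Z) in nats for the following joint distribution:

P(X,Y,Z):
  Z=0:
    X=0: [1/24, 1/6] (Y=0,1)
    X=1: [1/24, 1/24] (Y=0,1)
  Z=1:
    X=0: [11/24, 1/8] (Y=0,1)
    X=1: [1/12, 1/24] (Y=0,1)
0.0163 nats

Conditional mutual information: I(X;Y|Z) = H(X|Z) + H(Y|Z) - H(X,Y|Z)

H(Z) = 0.6036
H(X,Z) = 1.1082 → H(X|Z) = 0.5046
H(Y,Z) = 1.1646 → H(Y|Z) = 0.5610
H(X,Y,Z) = 1.6529 → H(X,Y|Z) = 1.0492

I(X;Y|Z) = 0.5046 + 0.5610 - 1.0492 = 0.0163 nats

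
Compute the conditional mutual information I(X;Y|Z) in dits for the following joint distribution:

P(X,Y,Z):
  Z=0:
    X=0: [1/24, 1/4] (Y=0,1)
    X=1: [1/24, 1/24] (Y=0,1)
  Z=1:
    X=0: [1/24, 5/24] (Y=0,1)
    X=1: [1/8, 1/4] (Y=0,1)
0.0141 dits

Conditional mutual information: I(X;Y|Z) = H(X|Z) + H(Y|Z) - H(X,Y|Z)

H(Z) = 0.2873
H(X,Z) = 0.5563 → H(X|Z) = 0.2689
H(Y,Z) = 0.5310 → H(Y|Z) = 0.2437
H(X,Y,Z) = 0.7859 → H(X,Y|Z) = 0.4986

I(X;Y|Z) = 0.2689 + 0.2437 - 0.4986 = 0.0141 dits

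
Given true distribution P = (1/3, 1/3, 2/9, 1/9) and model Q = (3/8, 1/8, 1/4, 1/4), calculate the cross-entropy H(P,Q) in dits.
0.6437 dits

Cross-entropy: H(P,Q) = -Σ p(x) log q(x)

Alternatively: H(P,Q) = H(P) + D_KL(P||Q)
H(P) = 0.5693 dits
D_KL(P||Q) = 0.0744 dits

H(P,Q) = 0.5693 + 0.0744 = 0.6437 dits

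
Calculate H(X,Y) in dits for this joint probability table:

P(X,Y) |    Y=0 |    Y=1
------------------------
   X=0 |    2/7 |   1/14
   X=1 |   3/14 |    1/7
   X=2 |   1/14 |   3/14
0.7266 dits

Joint entropy is H(X,Y) = -Σ_{x,y} p(x,y) log p(x,y).

Summing over all non-zero entries:
H(X,Y) = -[2/7·log_10(2/7) + 1/14·log_10(1/14) + 3/14·log_10(3/14) + 1/7·log_10(1/7) + 1/14·log_10(1/14) + 3/14·log_10(3/14)]
H(X,Y) = 0.7266 dits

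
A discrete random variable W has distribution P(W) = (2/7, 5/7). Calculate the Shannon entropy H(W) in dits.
0.2598 dits

Shannon entropy is H(X) = -Σ p(x) log p(x).

For P = (2/7, 5/7):
H = -2/7 × log_10(2/7) -5/7 × log_10(5/7)
H = 0.2598 dits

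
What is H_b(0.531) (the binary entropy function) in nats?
0.6912 nats

The binary entropy function is:
H(p) = -p log(p) - (1-p) log(1-p)

H(0.531) = -0.531 × log_e(0.531) - 0.469 × log_e(0.469)
H(0.531) = 0.6912 nats

Note: Binary entropy is maximized at p=0.5 (H=1 bit) and minimized at p=0 or p=1 (H=0).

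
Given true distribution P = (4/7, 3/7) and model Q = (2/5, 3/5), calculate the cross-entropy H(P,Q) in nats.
0.7425 nats

Cross-entropy: H(P,Q) = -Σ p(x) log q(x)

Alternatively: H(P,Q) = H(P) + D_KL(P||Q)
H(P) = 0.6829 nats
D_KL(P||Q) = 0.0596 nats

H(P,Q) = 0.6829 + 0.0596 = 0.7425 nats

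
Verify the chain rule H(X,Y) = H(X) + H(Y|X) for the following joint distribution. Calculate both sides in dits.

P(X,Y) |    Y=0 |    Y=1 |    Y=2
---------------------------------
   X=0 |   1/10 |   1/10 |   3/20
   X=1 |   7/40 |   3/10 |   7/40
H(X,Y) = 0.7454, H(X) = 0.2812, H(Y|X) = 0.4642 (all in dits)

Chain rule: H(X,Y) = H(X) + H(Y|X)

Left side — joint entropy directly:
H(X,Y) = -Σ p(x,y) log p(x,y) = 0.7454 dits

Right side — compute H(Y|X) from the conditional distributions:
P(X) = (7/20, 13/20), so H(X) = 0.2812 dits
H(Y|X) = Σ_x P(X=x) · H(Y|X=x):
  P(Y|X=0) = (2/7, 2/7, 3/7), H(Y|X=0) = 0.4686, weight P(X=0) = 7/20
  P(Y|X=1) = (7/26, 6/13, 7/26), H(Y|X=1) = 0.4618, weight P(X=1) = 13/20
H(Y|X) = 0.4642 dits

H(X) + H(Y|X) = 0.2812 + 0.4642 = 0.7454 dits

Both sides equal 0.7454 dits. ✓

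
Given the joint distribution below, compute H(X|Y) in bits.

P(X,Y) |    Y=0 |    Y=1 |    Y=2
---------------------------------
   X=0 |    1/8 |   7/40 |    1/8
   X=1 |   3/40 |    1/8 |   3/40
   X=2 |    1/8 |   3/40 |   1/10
1.5343 bits

Using the chain rule: H(X|Y) = H(X,Y) - H(Y)

First, compute H(X,Y) = 3.1131 bits

Marginal P(Y) = (13/40, 3/8, 3/10)
H(Y) = 1.5787 bits

H(X|Y) = H(X,Y) - H(Y) = 3.1131 - 1.5787 = 1.5343 bits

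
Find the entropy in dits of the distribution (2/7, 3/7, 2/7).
0.4686 dits

Shannon entropy is H(X) = -Σ p(x) log p(x).

For P = (2/7, 3/7, 2/7):
H = -2/7 × log_10(2/7) -3/7 × log_10(3/7) -2/7 × log_10(2/7)
H = 0.4686 dits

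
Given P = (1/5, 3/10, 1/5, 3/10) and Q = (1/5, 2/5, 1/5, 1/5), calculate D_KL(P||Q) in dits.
0.0153 dits

KL divergence: D_KL(P||Q) = Σ p(x) log(p(x)/q(x))

Computing term by term:
  x=0: 1/5 × log_10[(1/5)/(1/5)] = 1/5 × 0.0000 = 0.0000
  x=1: 3/10 × log_10[(3/10)/(2/5)] = 3/10 × -0.1249 = -0.0375
  x=2: 1/5 × log_10[(1/5)/(1/5)] = 1/5 × 0.0000 = 0.0000
  x=3: 3/10 × log_10[(3/10)/(1/5)] = 3/10 × 0.1761 = 0.0528

D_KL(P||Q) = 0.0153 dits

Note: KL divergence is always non-negative and equals 0 iff P = Q.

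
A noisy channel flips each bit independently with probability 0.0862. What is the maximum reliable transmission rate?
0.5763 bits

For a binary symmetric channel (BSC) with error probability p:
Capacity C = 1 - H(p) bits per symbol

where H(p) = -p log₂(p) - (1-p) log₂(1-p) is the binary entropy function.

H(0.0862) = 0.4237 bits
C = 1 - 0.4237 = 0.5763 bits per symbol

This means we can reliably transmit up to 0.5763 bits of information per channel use.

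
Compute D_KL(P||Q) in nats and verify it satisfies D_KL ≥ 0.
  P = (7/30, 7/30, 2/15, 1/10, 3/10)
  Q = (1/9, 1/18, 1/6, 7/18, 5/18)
0.3655 nats

KL divergence satisfies the Gibbs inequality: D_KL(P||Q) ≥ 0 for all distributions P, Q.

D_KL(P||Q) = Σ p(x) log(p(x)/q(x))
Term by term:
  x=0: 7/30 × log_e[(7/30)/(1/9)] = 0.1731
  x=1: 7/30 × log_e[(7/30)/(1/18)] = 0.3349
  x=2: 2/15 × log_e[(2/15)/(1/6)] = -0.0298
  x=3: 1/10 × log_e[(1/10)/(7/18)] = -0.1358
  x=4: 3/10 × log_e[(3/10)/(5/18)] = 0.0231
D_KL(P||Q) = 0.3655 nats

D_KL(P||Q) = 0.3655 ≥ 0 ✓

This non-negativity is a fundamental property: relative entropy cannot be negative because it measures how different Q is from P.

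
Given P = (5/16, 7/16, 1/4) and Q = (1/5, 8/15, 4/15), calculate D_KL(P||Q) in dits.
0.0159 dits

KL divergence: D_KL(P||Q) = Σ p(x) log(p(x)/q(x))

Computing term by term:
  x=0: 5/16 × log_10[(5/16)/(1/5)] = 5/16 × 0.1938 = 0.0606
  x=1: 7/16 × log_10[(7/16)/(8/15)] = 7/16 × -0.0860 = -0.0376
  x=2: 1/4 × log_10[(1/4)/(4/15)] = 1/4 × -0.0280 = -0.0070

D_KL(P||Q) = 0.0159 dits

Note: KL divergence is always non-negative and equals 0 iff P = Q.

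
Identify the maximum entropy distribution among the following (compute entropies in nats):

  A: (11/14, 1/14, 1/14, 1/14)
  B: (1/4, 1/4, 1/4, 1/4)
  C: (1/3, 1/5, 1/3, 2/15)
B

For a discrete distribution over n outcomes, entropy is maximized by the uniform distribution.

Computing entropies:
H(A) = 0.7550 nats
H(B) = 1.3863 nats
H(C) = 1.3229 nats

The uniform distribution (where all probabilities equal 1/4) achieves the maximum entropy of log_e(4) = 1.3863 nats.

Distribution B has the highest entropy.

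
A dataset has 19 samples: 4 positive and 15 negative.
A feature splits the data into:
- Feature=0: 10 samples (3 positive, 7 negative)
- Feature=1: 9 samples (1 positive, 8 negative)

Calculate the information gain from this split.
0.0403 bits

Information Gain = H(Y) - H(Y|Feature)

Before split:
P(positive) = 4/19 = 0.2105
H(Y) = 0.7425 bits

After split:
Feature=0: H = 0.8813 bits (weight = 10/19)
Feature=1: H = 0.5033 bits (weight = 9/19)
H(Y|Feature) = (10/19)×0.8813 + (9/19)×0.5033 = 0.7022 bits

Information Gain = 0.7425 - 0.7022 = 0.0403 bits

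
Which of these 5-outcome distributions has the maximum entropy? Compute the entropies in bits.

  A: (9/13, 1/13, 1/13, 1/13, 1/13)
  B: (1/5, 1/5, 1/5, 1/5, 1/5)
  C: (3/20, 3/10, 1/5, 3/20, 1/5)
B

For a discrete distribution over n outcomes, entropy is maximized by the uniform distribution.

Computing entropies:
H(A) = 1.5059 bits
H(B) = 2.3219 bits
H(C) = 2.2710 bits

The uniform distribution (where all probabilities equal 1/5) achieves the maximum entropy of log_2(5) = 2.3219 bits.

Distribution B has the highest entropy.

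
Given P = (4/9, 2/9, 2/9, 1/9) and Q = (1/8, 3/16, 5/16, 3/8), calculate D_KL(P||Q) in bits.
0.5635 bits

KL divergence: D_KL(P||Q) = Σ p(x) log(p(x)/q(x))

Computing term by term:
  x=0: 4/9 × log_2[(4/9)/(1/8)] = 4/9 × 1.8301 = 0.8134
  x=1: 2/9 × log_2[(2/9)/(3/16)] = 2/9 × 0.2451 = 0.0545
  x=2: 2/9 × log_2[(2/9)/(5/16)] = 2/9 × -0.4919 = -0.1093
  x=3: 1/9 × log_2[(1/9)/(3/8)] = 1/9 × -1.7549 = -0.1950

D_KL(P||Q) = 0.5635 bits

Note: KL divergence is always non-negative and equals 0 iff P = Q.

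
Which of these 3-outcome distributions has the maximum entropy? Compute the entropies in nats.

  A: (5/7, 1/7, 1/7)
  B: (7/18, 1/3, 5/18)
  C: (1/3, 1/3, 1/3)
C

For a discrete distribution over n outcomes, entropy is maximized by the uniform distribution.

Computing entropies:
H(A) = 0.7963 nats
H(B) = 1.0893 nats
H(C) = 1.0986 nats

The uniform distribution (where all probabilities equal 1/3) achieves the maximum entropy of log_e(3) = 1.0986 nats.

Distribution C has the highest entropy.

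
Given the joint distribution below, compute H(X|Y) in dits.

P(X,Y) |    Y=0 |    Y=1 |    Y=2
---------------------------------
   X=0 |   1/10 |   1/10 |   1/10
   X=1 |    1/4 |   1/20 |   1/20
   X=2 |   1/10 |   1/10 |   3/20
0.4408 dits

Using the chain rule: H(X|Y) = H(X,Y) - H(Y)

First, compute H(X,Y) = 0.9042 dits

Marginal P(Y) = (9/20, 1/4, 3/10)
H(Y) = 0.4634 dits

H(X|Y) = H(X,Y) - H(Y) = 0.9042 - 0.4634 = 0.4408 dits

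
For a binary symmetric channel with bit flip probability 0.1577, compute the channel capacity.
0.3712 bits

For a binary symmetric channel (BSC) with error probability p:
Capacity C = 1 - H(p) bits per symbol

where H(p) = -p log₂(p) - (1-p) log₂(1-p) is the binary entropy function.

H(0.1577) = 0.6288 bits
C = 1 - 0.6288 = 0.3712 bits per symbol

This means we can reliably transmit up to 0.3712 bits of information per channel use.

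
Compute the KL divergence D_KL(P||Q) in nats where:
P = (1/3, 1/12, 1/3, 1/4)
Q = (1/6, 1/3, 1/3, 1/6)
0.2169 nats

KL divergence: D_KL(P||Q) = Σ p(x) log(p(x)/q(x))

Computing term by term:
  x=0: 1/3 × log_e[(1/3)/(1/6)] = 1/3 × 0.6931 = 0.2310
  x=1: 1/12 × log_e[(1/12)/(1/3)] = 1/12 × -1.3863 = -0.1155
  x=2: 1/3 × log_e[(1/3)/(1/3)] = 1/3 × 0.0000 = 0.0000
  x=3: 1/4 × log_e[(1/4)/(1/6)] = 1/4 × 0.4055 = 0.1014

D_KL(P||Q) = 0.2169 nats

Note: KL divergence is always non-negative and equals 0 iff P = Q.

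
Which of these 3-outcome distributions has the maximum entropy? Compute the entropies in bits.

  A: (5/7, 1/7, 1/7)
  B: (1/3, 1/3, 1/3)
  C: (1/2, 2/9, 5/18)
B

For a discrete distribution over n outcomes, entropy is maximized by the uniform distribution.

Computing entropies:
H(A) = 1.1488 bits
H(B) = 1.5850 bits
H(C) = 1.4955 bits

The uniform distribution (where all probabilities equal 1/3) achieves the maximum entropy of log_2(3) = 1.5850 bits.

Distribution B has the highest entropy.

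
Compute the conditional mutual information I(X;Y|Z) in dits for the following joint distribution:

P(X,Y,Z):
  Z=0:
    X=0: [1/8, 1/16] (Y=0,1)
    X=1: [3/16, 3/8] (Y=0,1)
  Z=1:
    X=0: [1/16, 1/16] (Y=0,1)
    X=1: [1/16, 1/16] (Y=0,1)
0.0139 dits

Conditional mutual information: I(X;Y|Z) = H(X|Z) + H(Y|Z) - H(X,Y|Z)

H(Z) = 0.2442
H(X,Z) = 0.5026 → H(X|Z) = 0.2584
H(Y,Z) = 0.5407 → H(Y|Z) = 0.2965
H(X,Y,Z) = 0.7852 → H(X,Y|Z) = 0.5410

I(X;Y|Z) = 0.2584 + 0.2965 - 0.5410 = 0.0139 dits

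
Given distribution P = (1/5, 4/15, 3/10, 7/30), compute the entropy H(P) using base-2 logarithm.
1.9839 bits

Shannon entropy is H(X) = -Σ p(x) log p(x).

For P = (1/5, 4/15, 3/10, 7/30):
H = -1/5 × log_2(1/5) -4/15 × log_2(4/15) -3/10 × log_2(3/10) -7/30 × log_2(7/30)
H = 1.9839 bits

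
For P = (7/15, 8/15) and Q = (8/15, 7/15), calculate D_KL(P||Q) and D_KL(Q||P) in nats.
D_KL(P||Q) = 0.0089, D_KL(Q||P) = 0.0089

KL divergence is not symmetric: D_KL(P||Q) ≠ D_KL(Q||P) in general.

D_KL(P||Q) = 0.0089 nats
D_KL(Q||P) = 0.0089 nats

In this case they happen to be equal (to 4 decimal places).

This asymmetry is why KL divergence is not a true distance metric.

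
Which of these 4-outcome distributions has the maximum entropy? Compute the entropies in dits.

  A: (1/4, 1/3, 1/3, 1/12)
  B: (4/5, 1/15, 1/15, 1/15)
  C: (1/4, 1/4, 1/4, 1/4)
C

For a discrete distribution over n outcomes, entropy is maximized by the uniform distribution.

Computing entropies:
H(A) = 0.5585 dits
H(B) = 0.3127 dits
H(C) = 0.6021 dits

The uniform distribution (where all probabilities equal 1/4) achieves the maximum entropy of log_10(4) = 0.6021 dits.

Distribution C has the highest entropy.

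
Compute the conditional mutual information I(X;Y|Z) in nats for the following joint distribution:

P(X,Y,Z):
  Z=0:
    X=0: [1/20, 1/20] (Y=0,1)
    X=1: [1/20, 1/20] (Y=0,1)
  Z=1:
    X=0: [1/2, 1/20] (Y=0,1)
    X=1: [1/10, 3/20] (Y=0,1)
0.1141 nats

Conditional mutual information: I(X;Y|Z) = H(X|Z) + H(Y|Z) - H(X,Y|Z)

H(Z) = 0.5004
H(X,Z) = 1.1359 → H(X|Z) = 0.6355
H(Y,Z) = 1.0889 → H(Y|Z) = 0.5885
H(X,Y,Z) = 1.6103 → H(X,Y|Z) = 1.1099

I(X;Y|Z) = 0.6355 + 0.5885 - 1.1099 = 0.1141 nats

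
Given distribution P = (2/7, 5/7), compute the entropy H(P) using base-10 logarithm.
0.2598 dits

Shannon entropy is H(X) = -Σ p(x) log p(x).

For P = (2/7, 5/7):
H = -2/7 × log_10(2/7) -5/7 × log_10(5/7)
H = 0.2598 dits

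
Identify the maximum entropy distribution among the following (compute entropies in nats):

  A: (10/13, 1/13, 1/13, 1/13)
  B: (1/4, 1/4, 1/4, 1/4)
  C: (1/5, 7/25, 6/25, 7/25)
B

For a discrete distribution over n outcomes, entropy is maximized by the uniform distribution.

Computing entropies:
H(A) = 0.7937 nats
H(B) = 1.3863 nats
H(C) = 1.3773 nats

The uniform distribution (where all probabilities equal 1/4) achieves the maximum entropy of log_e(4) = 1.3863 nats.

Distribution B has the highest entropy.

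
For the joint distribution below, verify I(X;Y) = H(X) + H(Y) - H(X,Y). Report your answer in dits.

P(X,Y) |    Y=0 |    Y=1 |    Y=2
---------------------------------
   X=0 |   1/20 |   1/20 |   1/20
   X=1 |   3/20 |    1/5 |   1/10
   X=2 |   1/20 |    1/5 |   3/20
I(X;Y) = 0.0153 dits

Mutual information has multiple equivalent forms:
- I(X;Y) = H(X) - H(X|Y)
- I(X;Y) = H(Y) - H(Y|X)
- I(X;Y) = H(X) + H(Y) - H(X,Y)

Computing all quantities:
H(X) = 0.4388, H(Y) = 0.4634, H(X,Y) = 0.8870
H(X|Y) = 0.4235, H(Y|X) = 0.4481

Verification:
H(X) - H(X|Y) = 0.4388 - 0.4235 = 0.0153
H(Y) - H(Y|X) = 0.4634 - 0.4481 = 0.0153
H(X) + H(Y) - H(X,Y) = 0.4388 + 0.4634 - 0.8870 = 0.0153

All forms give I(X;Y) = 0.0153 dits. ✓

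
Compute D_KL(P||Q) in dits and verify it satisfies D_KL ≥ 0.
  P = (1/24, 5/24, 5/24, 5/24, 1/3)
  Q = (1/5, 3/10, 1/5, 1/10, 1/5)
0.0827 dits

KL divergence satisfies the Gibbs inequality: D_KL(P||Q) ≥ 0 for all distributions P, Q.

D_KL(P||Q) = Σ p(x) log(p(x)/q(x))
Term by term:
  x=0: 1/24 × log_10[(1/24)/(1/5)] = -0.0284
  x=1: 5/24 × log_10[(5/24)/(3/10)] = -0.0330
  x=2: 5/24 × log_10[(5/24)/(1/5)] = 0.0037
  x=3: 5/24 × log_10[(5/24)/(1/10)] = 0.0664
  x=4: 1/3 × log_10[(1/3)/(1/5)] = 0.0739
D_KL(P||Q) = 0.0827 dits

D_KL(P||Q) = 0.0827 ≥ 0 ✓

This non-negativity is a fundamental property: relative entropy cannot be negative because it measures how different Q is from P.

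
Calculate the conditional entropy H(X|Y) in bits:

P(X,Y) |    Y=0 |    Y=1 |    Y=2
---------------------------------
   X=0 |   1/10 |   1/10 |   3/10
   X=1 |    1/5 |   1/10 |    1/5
0.9610 bits

Using the chain rule: H(X|Y) = H(X,Y) - H(Y)

First, compute H(X,Y) = 2.4464 bits

Marginal P(Y) = (3/10, 1/5, 1/2)
H(Y) = 1.4855 bits

H(X|Y) = H(X,Y) - H(Y) = 2.4464 - 1.4855 = 0.9610 bits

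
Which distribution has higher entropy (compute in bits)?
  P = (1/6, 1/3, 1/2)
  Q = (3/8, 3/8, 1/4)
Q

Computing entropies in bits:
H(P) = 1.4591
H(Q) = 1.5613

Distribution Q has higher entropy.

Intuition: The distribution closer to uniform (more spread out) has higher entropy.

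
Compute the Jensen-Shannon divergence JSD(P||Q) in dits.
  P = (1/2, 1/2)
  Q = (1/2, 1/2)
0.0000 dits

Jensen-Shannon divergence is:
JSD(P||Q) = 0.5 × D_KL(P||M) + 0.5 × D_KL(Q||M)
where M = 0.5 × (P + Q) is the mixture distribution.

M = 0.5 × (1/2, 1/2) + 0.5 × (1/2, 1/2) = (1/2, 1/2)

D_KL(P||M) = 0.0000 dits
D_KL(Q||M) = 0.0000 dits

JSD(P||Q) = 0.5 × 0.0000 + 0.5 × 0.0000 = 0.0000 dits

Unlike KL divergence, JSD is symmetric and bounded: 0 ≤ JSD ≤ log(2).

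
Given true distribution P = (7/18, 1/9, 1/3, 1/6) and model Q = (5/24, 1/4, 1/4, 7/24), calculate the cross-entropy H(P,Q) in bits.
2.0652 bits

Cross-entropy: H(P,Q) = -Σ p(x) log q(x)

Alternatively: H(P,Q) = H(P) + D_KL(P||Q)
H(P) = 1.8413 bits
D_KL(P||Q) = 0.2240 bits

H(P,Q) = 1.8413 + 0.2240 = 2.0652 bits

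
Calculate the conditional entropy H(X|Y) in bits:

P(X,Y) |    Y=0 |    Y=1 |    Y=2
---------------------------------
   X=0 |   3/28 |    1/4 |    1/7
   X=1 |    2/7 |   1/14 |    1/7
0.8635 bits

Using the chain rule: H(X|Y) = H(X,Y) - H(Y)

First, compute H(X,Y) = 2.4357 bits

Marginal P(Y) = (11/28, 9/28, 2/7)
H(Y) = 1.5722 bits

H(X|Y) = H(X,Y) - H(Y) = 2.4357 - 1.5722 = 0.8635 bits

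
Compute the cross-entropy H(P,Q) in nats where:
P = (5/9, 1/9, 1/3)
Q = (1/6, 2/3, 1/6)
1.6377 nats

Cross-entropy: H(P,Q) = -Σ p(x) log q(x)

Alternatively: H(P,Q) = H(P) + D_KL(P||Q)
H(P) = 0.9369 nats
D_KL(P||Q) = 0.7008 nats

H(P,Q) = 0.9369 + 0.7008 = 1.6377 nats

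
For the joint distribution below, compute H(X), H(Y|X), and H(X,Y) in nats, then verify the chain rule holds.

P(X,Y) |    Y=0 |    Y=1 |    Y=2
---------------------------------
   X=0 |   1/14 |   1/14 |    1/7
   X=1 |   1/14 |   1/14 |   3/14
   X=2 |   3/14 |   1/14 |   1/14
H(X,Y) = 2.0692, H(X) = 1.0934, H(Y|X) = 0.9758 (all in nats)

Chain rule: H(X,Y) = H(X) + H(Y|X)

Left side — joint entropy directly:
H(X,Y) = -Σ p(x,y) log p(x,y) = 2.0692 nats

Right side — compute H(Y|X) from the conditional distributions:
P(X) = (2/7, 5/14, 5/14), so H(X) = 1.0934 nats
H(Y|X) = Σ_x P(X=x) · H(Y|X=x):
  P(Y|X=0) = (1/4, 1/4, 1/2), H(Y|X=0) = 1.0397, weight P(X=0) = 2/7
  P(Y|X=1) = (1/5, 1/5, 3/5), H(Y|X=1) = 0.9503, weight P(X=1) = 5/14
  P(Y|X=2) = (3/5, 1/5, 1/5), H(Y|X=2) = 0.9503, weight P(X=2) = 5/14
H(Y|X) = 0.9758 nats

H(X) + H(Y|X) = 1.0934 + 0.9758 = 2.0692 nats

Both sides equal 2.0692 nats. ✓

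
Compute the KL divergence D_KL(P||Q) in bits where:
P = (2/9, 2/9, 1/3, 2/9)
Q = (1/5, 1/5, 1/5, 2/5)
0.1248 bits

KL divergence: D_KL(P||Q) = Σ p(x) log(p(x)/q(x))

Computing term by term:
  x=0: 2/9 × log_2[(2/9)/(1/5)] = 2/9 × 0.1520 = 0.0338
  x=1: 2/9 × log_2[(2/9)/(1/5)] = 2/9 × 0.1520 = 0.0338
  x=2: 1/3 × log_2[(1/3)/(1/5)] = 1/3 × 0.7370 = 0.2457
  x=3: 2/9 × log_2[(2/9)/(2/5)] = 2/9 × -0.8480 = -0.1884

D_KL(P||Q) = 0.1248 bits

Note: KL divergence is always non-negative and equals 0 iff P = Q.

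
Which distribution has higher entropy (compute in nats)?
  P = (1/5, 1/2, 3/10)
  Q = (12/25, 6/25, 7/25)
Q

Computing entropies in nats:
H(P) = 1.0297
H(Q) = 1.0512

Distribution Q has higher entropy.

Intuition: The distribution closer to uniform (more spread out) has higher entropy.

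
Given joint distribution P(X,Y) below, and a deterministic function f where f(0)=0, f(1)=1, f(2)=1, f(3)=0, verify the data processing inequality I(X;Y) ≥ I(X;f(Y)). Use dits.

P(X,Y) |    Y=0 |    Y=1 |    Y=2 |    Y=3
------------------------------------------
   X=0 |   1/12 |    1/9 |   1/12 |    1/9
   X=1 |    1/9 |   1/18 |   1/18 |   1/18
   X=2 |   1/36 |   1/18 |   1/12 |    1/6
I(X;Y) = 0.0278, I(X;f(Y)) = 0.0018, inequality holds: 0.0278 ≥ 0.0018

Data Processing Inequality: For any Markov chain X → Y → Z, we have I(X;Y) ≥ I(X;Z).

Here Z = f(Y) is a deterministic function of Y, forming X → Y → Z.

Original I(X;Y) = 0.0278 dits

After applying f:
P(X,Z) where Z=f(Y):
- P(X,Z=0) = P(X,Y=0) + P(X,Y=3)
- P(X,Z=1) = P(X,Y=1) + P(X,Y=2)

I(X;Z) = I(X;f(Y)) = 0.0018 dits

Verification: 0.0278 ≥ 0.0018 ✓

Information cannot be created by processing; the function f can only lose information about X.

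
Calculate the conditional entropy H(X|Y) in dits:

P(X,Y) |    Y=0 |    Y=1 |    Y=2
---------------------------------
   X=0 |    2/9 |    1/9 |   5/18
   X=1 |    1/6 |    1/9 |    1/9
0.2833 dits

Using the chain rule: H(X|Y) = H(X,Y) - H(Y)

First, compute H(X,Y) = 0.7475 dits

Marginal P(Y) = (7/18, 2/9, 7/18)
H(Y) = 0.4642 dits

H(X|Y) = H(X,Y) - H(Y) = 0.7475 - 0.4642 = 0.2833 dits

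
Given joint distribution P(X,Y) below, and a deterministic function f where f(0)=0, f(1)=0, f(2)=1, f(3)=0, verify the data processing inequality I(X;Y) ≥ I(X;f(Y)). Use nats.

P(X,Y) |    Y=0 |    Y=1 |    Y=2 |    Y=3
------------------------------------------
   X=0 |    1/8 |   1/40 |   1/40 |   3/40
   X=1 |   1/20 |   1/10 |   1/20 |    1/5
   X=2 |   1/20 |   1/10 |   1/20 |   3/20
I(X;Y) = 0.0706, I(X;f(Y)) = 0.0013, inequality holds: 0.0706 ≥ 0.0013

Data Processing Inequality: For any Markov chain X → Y → Z, we have I(X;Y) ≥ I(X;Z).

Here Z = f(Y) is a deterministic function of Y, forming X → Y → Z.

Original I(X;Y) = 0.0706 nats

After applying f:
P(X,Z) where Z=f(Y):
- P(X,Z=0) = P(X,Y=0) + P(X,Y=1) + P(X,Y=3)
- P(X,Z=1) = P(X,Y=2)

I(X;Z) = I(X;f(Y)) = 0.0013 nats

Verification: 0.0706 ≥ 0.0013 ✓

Information cannot be created by processing; the function f can only lose information about X.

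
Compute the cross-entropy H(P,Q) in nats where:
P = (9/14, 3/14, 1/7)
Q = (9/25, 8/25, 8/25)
1.0637 nats

Cross-entropy: H(P,Q) = -Σ p(x) log q(x)

Alternatively: H(P,Q) = H(P) + D_KL(P||Q)
H(P) = 0.8921 nats
D_KL(P||Q) = 0.1716 nats

H(P,Q) = 0.8921 + 0.1716 = 1.0637 nats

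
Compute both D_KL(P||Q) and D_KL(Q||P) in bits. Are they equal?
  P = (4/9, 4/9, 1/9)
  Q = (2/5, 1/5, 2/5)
D_KL(P||Q) = 0.3742, D_KL(Q||P) = 0.4480

KL divergence is not symmetric: D_KL(P||Q) ≠ D_KL(Q||P) in general.

D_KL(P||Q) = 0.3742 bits
D_KL(Q||P) = 0.4480 bits

No, they are not equal!

This asymmetry is why KL divergence is not a true distance metric.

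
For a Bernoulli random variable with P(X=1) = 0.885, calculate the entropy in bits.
0.5148 bits

The binary entropy function is:
H(p) = -p log(p) - (1-p) log(1-p)

H(0.885) = -0.885 × log_2(0.885) - 0.115 × log_2(0.115)
H(0.885) = 0.5148 bits

Note: Binary entropy is maximized at p=0.5 (H=1 bit) and minimized at p=0 or p=1 (H=0).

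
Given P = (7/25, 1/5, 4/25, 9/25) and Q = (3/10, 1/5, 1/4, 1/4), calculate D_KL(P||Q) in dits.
0.0176 dits

KL divergence: D_KL(P||Q) = Σ p(x) log(p(x)/q(x))

Computing term by term:
  x=0: 7/25 × log_10[(7/25)/(3/10)] = 7/25 × -0.0300 = -0.0084
  x=1: 1/5 × log_10[(1/5)/(1/5)] = 1/5 × 0.0000 = 0.0000
  x=2: 4/25 × log_10[(4/25)/(1/4)] = 4/25 × -0.1938 = -0.0310
  x=3: 9/25 × log_10[(9/25)/(1/4)] = 9/25 × 0.1584 = 0.0570

D_KL(P||Q) = 0.0176 dits

Note: KL divergence is always non-negative and equals 0 iff P = Q.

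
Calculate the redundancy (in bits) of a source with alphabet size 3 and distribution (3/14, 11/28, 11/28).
0.0497 bits

Redundancy measures how far a source is from maximum entropy:
R = H_max - H(X)

Maximum entropy for 3 symbols: H_max = log_2(3) = 1.5850 bits
Actual entropy: H(X) = 1.5353 bits
Redundancy: R = 1.5850 - 1.5353 = 0.0497 bits

This redundancy represents potential for compression: the source could be compressed by 0.0497 bits per symbol.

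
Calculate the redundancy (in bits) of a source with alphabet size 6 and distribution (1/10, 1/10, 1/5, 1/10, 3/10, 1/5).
0.1385 bits

Redundancy measures how far a source is from maximum entropy:
R = H_max - H(X)

Maximum entropy for 6 symbols: H_max = log_2(6) = 2.5850 bits
Actual entropy: H(X) = 2.4464 bits
Redundancy: R = 2.5850 - 2.4464 = 0.1385 bits

This redundancy represents potential for compression: the source could be compressed by 0.1385 bits per symbol.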